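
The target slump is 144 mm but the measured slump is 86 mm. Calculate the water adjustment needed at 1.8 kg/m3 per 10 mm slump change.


Difference = 144 - 86 = 58 mm
Water adjustment = 58 * 1.8 / 10 = 10.4 kg/m3

10.4


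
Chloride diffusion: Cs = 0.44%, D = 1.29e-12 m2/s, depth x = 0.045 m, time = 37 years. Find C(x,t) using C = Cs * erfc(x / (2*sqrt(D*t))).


t_seconds = 37 * 365.25 * 24 * 3600 = 1167631200.0 s
arg = 0.045 / (2 * sqrt(1.29e-12 * 1167631200.0))
= 0.5797
erfc(0.5797) = 0.4123
C = 0.44 * 0.4123 = 0.1814%

0.1814


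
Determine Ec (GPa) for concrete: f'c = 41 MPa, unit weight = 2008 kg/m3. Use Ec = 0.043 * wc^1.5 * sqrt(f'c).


Ec = 0.043 * 2008^1.5 * sqrt(41) / 1000
= 24.77 GPa

24.77


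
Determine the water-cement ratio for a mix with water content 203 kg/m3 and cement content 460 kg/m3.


w/c = water / cement
w/c = 203 / 460 = 0.441

0.441


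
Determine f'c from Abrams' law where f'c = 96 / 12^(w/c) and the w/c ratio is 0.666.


f'c = 96 / 12^0.666
= 96 / 5.233
= 18.35 MPa

18.35


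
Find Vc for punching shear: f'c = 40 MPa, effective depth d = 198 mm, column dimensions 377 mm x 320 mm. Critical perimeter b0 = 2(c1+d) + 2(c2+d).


b0 = 2*(377 + 198) + 2*(320 + 198) = 2186 mm
Vc = 0.33 * sqrt(40) * 2186 * 198 / 1000
= 903.36 kN

903.36


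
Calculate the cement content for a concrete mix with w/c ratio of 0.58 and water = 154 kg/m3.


Cement = water / (w/c)
= 154 / 0.58
= 265.5 kg/m3

265.5


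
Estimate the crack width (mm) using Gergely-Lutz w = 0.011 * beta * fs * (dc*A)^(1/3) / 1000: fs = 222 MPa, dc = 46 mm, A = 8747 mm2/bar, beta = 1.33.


w = 0.011 * beta * fs * (dc * A)^(1/3) / 1000
= 0.011 * 1.33 * 222 * (46 * 8747)^(1/3) / 1000
= 0.24 mm

0.24


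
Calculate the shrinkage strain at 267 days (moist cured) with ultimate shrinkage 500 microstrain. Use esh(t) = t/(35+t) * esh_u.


esh(267) = 267 / (35 + 267) * 500
= 267 / 302 * 500
= 442.1 microstrain

442.1


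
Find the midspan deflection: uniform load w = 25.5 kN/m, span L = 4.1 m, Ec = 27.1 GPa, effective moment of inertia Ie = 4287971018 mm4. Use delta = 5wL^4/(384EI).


Convert: L = 4.1 m = 4100 mm, Ec = 27.1 GPa = 27100 MPa
delta = 5 * 25.5 * 4100^4 / (384 * 27100 * 4287971018)
= 0.81 mm

0.81


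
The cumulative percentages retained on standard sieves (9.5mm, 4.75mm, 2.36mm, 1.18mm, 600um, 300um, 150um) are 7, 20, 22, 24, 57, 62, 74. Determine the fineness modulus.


FM = sum(cumulative % retained) / 100
= 266 / 100
= 2.66

2.66


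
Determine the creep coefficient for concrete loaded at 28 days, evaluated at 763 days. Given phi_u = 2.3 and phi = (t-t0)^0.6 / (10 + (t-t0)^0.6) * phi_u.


dt = 763 - 28 = 735
phi = 735^0.6 / (10 + 735^0.6) * 2.3
= 1.932

1.932


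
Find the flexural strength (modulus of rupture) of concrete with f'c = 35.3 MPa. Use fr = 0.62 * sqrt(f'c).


fr = 0.62 * sqrt(35.3)
= 3.684 MPa

3.684


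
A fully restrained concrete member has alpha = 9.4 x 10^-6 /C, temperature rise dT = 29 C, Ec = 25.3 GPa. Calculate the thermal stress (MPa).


sigma = alpha * dT * Ec
= 9.4e-6 * 29 * 25.3 * 1000
= 6.897 MPa

6.897


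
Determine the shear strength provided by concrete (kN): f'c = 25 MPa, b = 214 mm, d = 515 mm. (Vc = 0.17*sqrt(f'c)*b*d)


Vc = 0.17 * sqrt(25) * 214 * 515 / 1000
= 93.68 kN

93.68


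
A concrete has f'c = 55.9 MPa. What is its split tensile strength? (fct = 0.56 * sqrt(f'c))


fct = 0.56 * sqrt(55.9)
= 0.56 * 7.477
= 4.187 MPa

4.187


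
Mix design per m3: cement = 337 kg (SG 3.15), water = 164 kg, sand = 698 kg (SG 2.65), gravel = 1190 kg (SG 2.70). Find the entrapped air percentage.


Vol cement = 337 / (3.15 * 1000) = 0.106984 m3
Vol water = 164 / 1000 = 0.164 m3
Vol sand = 698 / (2.65 * 1000) = 0.263396 m3
Vol gravel = 1190 / (2.70 * 1000) = 0.440741 m3
Total solid + water volume = 0.975121 m3
Air = (1 - 0.975121) * 100 = 2.49%

2.49


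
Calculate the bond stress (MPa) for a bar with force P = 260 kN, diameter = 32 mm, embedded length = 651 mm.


u = P / (pi * db * ld)
= 260 * 1000 / (pi * 32 * 651)
= 3.973 MPa

3.973


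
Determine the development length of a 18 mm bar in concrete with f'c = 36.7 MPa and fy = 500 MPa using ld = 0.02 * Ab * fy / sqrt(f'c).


Ab = pi * 18^2 / 4 = 254.469 mm2
ld = 0.02 * 254.469 * 500 / sqrt(36.7)
= 420.1 mm

420.1


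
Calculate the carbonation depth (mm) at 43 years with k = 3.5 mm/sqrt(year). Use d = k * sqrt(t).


depth = k * sqrt(t)
= 3.5 * sqrt(43)
= 22.95 mm

22.95


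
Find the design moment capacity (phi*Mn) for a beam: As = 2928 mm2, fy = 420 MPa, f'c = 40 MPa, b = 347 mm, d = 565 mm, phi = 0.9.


a = As * fy / (0.85 * f'c * b)
= 2928 * 420 / (0.85 * 40 * 347)
= 104.2346 mm
Mn = As * fy * (d - a/2) / 10^6
= 630.7226 kN-m
phi*Mn = 0.9 * 630.7226 = 567.65 kN-m

567.65


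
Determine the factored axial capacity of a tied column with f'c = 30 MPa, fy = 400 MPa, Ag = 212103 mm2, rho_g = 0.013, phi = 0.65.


Ast = rho * Ag = 0.013 * 212103 = 2757.339 mm2
phi*Pn = 0.65 * 0.80 * (0.85 * 30 * (212103 - 2757.339) + 400 * 2757.339) / 1000
= 3349.45 kN

3349.45


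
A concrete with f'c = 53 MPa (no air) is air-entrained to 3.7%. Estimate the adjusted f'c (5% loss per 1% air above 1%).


Strength loss = (3.7 - 1) * 5 = 13.5%
f'c = 53 * (1 - 13.5/100)
= 45.84 MPa

45.84


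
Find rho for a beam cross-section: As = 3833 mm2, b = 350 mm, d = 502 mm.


rho = As / (b * d)
= 3833 / (350 * 502)
= 0.0218

0.0218


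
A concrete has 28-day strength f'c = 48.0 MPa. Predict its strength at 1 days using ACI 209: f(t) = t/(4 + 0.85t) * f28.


f(1) = 1 / (4 + 0.85 * 1) * 48.0
= 1 / 4.85 * 48.0
= 9.9 MPa

9.9


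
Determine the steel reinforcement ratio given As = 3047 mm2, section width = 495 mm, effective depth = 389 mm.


rho = As / (b * d)
= 3047 / (495 * 389)
= 0.0158

0.0158


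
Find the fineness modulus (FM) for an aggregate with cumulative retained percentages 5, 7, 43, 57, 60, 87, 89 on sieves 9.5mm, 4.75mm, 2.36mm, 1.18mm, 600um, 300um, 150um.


FM = sum(cumulative % retained) / 100
= 348 / 100
= 3.48

3.48


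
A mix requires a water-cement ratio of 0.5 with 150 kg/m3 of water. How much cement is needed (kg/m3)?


Cement = water / (w/c)
= 150 / 0.5
= 300.0 kg/m3

300.0


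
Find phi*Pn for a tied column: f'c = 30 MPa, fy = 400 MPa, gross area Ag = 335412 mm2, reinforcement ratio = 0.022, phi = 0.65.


Ast = rho * Ag = 0.022 * 335412 = 7379.064 mm2
phi*Pn = 0.65 * 0.80 * (0.85 * 30 * (335412 - 7379.064) + 400 * 7379.064) / 1000
= 5884.56 kN

5884.56


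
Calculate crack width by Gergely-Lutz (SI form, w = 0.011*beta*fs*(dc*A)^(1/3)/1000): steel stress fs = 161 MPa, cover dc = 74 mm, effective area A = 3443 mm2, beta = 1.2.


w = 0.011 * beta * fs * (dc * A)^(1/3) / 1000
= 0.011 * 1.2 * 161 * (74 * 3443)^(1/3) / 1000
= 0.135 mm

0.135


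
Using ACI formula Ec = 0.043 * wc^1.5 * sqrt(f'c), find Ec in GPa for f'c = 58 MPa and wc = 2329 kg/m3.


Ec = 0.043 * 2329^1.5 * sqrt(58) / 1000
= 36.81 GPa

36.81


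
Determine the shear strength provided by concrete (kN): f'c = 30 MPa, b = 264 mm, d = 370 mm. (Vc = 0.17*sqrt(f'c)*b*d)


Vc = 0.17 * sqrt(30) * 264 * 370 / 1000
= 90.95 kN

90.95


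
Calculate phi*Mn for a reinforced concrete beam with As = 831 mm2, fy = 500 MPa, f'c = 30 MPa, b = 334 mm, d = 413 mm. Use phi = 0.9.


a = As * fy / (0.85 * f'c * b)
= 831 * 500 / (0.85 * 30 * 334)
= 48.7848 mm
Mn = As * fy * (d - a/2) / 10^6
= 161.4665 kN-m
phi*Mn = 0.9 * 161.4665 = 145.32 kN-m

145.32


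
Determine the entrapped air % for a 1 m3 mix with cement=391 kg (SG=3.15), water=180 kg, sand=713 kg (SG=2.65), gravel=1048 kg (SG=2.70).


Vol cement = 391 / (3.15 * 1000) = 0.124127 m3
Vol water = 180 / 1000 = 0.18 m3
Vol sand = 713 / (2.65 * 1000) = 0.269057 m3
Vol gravel = 1048 / (2.70 * 1000) = 0.388148 m3
Total solid + water volume = 0.961332 m3
Air = (1 - 0.961332) * 100 = 3.87%

3.87


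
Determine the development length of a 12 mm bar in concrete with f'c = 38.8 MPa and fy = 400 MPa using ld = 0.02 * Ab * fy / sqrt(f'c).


Ab = pi * 12^2 / 4 = 113.097 mm2
ld = 0.02 * 113.097 * 400 / sqrt(38.8)
= 145.3 mm

145.3


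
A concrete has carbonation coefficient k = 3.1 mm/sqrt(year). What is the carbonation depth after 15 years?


depth = k * sqrt(t)
= 3.1 * sqrt(15)
= 12.01 mm

12.01


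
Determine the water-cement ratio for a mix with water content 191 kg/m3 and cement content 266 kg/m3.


w/c = water / cement
w/c = 191 / 266 = 0.718

0.718


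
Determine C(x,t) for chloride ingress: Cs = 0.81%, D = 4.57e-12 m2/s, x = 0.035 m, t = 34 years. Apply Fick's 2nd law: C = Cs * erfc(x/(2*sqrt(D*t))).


t_seconds = 34 * 365.25 * 24 * 3600 = 1072958400.0 s
arg = 0.035 / (2 * sqrt(4.57e-12 * 1072958400.0))
= 0.2499
erfc(0.2499) = 0.7238
C = 0.81 * 0.7238 = 0.5863%

0.5863


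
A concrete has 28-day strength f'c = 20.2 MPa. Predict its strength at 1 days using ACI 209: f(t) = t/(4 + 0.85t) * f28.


f(1) = 1 / (4 + 0.85 * 1) * 20.2
= 1 / 4.85 * 20.2
= 4.16 MPa

4.16


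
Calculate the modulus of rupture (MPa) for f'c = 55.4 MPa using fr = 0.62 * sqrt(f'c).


fr = 0.62 * sqrt(55.4)
= 4.615 MPa

4.615


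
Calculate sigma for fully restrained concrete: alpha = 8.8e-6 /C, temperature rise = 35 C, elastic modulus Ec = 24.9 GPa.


sigma = alpha * dT * Ec
= 8.8e-6 * 35 * 24.9 * 1000
= 7.669 MPa

7.669


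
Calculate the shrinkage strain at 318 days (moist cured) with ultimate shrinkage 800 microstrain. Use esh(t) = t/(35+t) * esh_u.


esh(318) = 318 / (35 + 318) * 800
= 318 / 353 * 800
= 720.7 microstrain

720.7


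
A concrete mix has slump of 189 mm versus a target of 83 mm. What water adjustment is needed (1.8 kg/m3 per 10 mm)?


Difference = 83 - 189 = -106 mm
Water adjustment = -106 * 1.8 / 10 = -19.1 kg/m3

-19.1


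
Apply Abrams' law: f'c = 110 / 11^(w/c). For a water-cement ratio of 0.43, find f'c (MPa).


f'c = 110 / 11^0.43
= 110 / 2.804
= 39.23 MPa

39.23


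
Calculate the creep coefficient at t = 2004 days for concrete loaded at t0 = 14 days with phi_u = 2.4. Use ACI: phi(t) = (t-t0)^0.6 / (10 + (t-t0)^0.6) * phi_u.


dt = 2004 - 14 = 1990
phi = 1990^0.6 / (10 + 1990^0.6) * 2.4
= 2.172

2.172


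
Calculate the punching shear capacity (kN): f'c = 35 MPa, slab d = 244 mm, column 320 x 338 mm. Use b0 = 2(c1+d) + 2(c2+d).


b0 = 2*(320 + 244) + 2*(338 + 244) = 2292 mm
Vc = 0.33 * sqrt(35) * 2292 * 244 / 1000
= 1091.82 kN

1091.82


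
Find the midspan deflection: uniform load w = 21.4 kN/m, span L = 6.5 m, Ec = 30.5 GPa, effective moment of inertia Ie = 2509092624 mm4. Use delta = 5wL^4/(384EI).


Convert: L = 6.5 m = 6500 mm, Ec = 30.5 GPa = 30500 MPa
delta = 5 * 21.4 * 6500^4 / (384 * 30500 * 2509092624)
= 6.5 mm

6.5


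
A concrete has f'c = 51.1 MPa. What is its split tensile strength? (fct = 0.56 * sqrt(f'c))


fct = 0.56 * sqrt(51.1)
= 0.56 * 7.148
= 4.003 MPa

4.003


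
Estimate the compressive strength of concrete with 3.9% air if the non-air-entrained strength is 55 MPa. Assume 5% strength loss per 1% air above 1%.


Strength loss = (3.9 - 1) * 5 = 14.5%
f'c = 55 * (1 - 14.5/100)
= 47.02 MPa

47.02


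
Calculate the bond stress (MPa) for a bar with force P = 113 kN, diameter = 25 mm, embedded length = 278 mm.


u = P / (pi * db * ld)
= 113 * 1000 / (pi * 25 * 278)
= 5.175 MPa

5.175


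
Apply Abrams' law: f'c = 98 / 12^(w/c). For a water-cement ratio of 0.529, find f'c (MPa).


f'c = 98 / 12^0.529
= 98 / 3.723
= 26.32 MPa

26.32


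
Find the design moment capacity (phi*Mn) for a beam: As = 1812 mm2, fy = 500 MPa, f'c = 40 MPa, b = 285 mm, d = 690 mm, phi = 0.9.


a = As * fy / (0.85 * f'c * b)
= 1812 * 500 / (0.85 * 40 * 285)
= 93.4985 mm
Mn = As * fy * (d - a/2) / 10^6
= 582.7852 kN-m
phi*Mn = 0.9 * 582.7852 = 524.51 kN-m

524.51


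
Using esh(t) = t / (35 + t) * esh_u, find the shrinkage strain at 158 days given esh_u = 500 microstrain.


esh(158) = 158 / (35 + 158) * 500
= 158 / 193 * 500
= 409.3 microstrain

409.3


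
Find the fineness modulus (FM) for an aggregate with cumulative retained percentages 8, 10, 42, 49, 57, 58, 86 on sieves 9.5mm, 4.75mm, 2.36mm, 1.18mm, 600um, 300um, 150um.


FM = sum(cumulative % retained) / 100
= 310 / 100
= 3.1

3.1


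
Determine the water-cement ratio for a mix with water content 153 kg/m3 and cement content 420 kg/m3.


w/c = water / cement
w/c = 153 / 420 = 0.364

0.364


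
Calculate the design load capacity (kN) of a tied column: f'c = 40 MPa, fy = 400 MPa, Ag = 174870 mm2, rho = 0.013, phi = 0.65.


Ast = rho * Ag = 0.013 * 174870 = 2273.31 mm2
phi*Pn = 0.65 * 0.80 * (0.85 * 40 * (174870 - 2273.31) + 400 * 2273.31) / 1000
= 3524.36 kN

3524.36


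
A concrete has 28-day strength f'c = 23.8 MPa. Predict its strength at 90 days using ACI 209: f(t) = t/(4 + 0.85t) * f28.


f(90) = 90 / (4 + 0.85 * 90) * 23.8
= 90 / 80.5 * 23.8
= 26.61 MPa

26.61


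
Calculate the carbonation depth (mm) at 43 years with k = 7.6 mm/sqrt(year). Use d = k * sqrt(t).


depth = k * sqrt(t)
= 7.6 * sqrt(43)
= 49.84 mm

49.84


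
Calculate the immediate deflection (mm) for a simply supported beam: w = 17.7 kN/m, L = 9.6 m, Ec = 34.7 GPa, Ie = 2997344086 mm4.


Convert: L = 9.6 m = 9600 mm, Ec = 34.7 GPa = 34700 MPa
delta = 5 * 17.7 * 9600^4 / (384 * 34700 * 2997344086)
= 18.82 mm

18.82


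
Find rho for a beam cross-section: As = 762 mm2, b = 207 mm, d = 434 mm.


rho = As / (b * d)
= 762 / (207 * 434)
= 0.0085

0.0085


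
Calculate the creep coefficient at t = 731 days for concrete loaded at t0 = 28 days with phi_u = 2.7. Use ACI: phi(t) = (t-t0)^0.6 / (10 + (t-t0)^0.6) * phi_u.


dt = 731 - 28 = 703
phi = 703^0.6 / (10 + 703^0.6) * 2.7
= 2.258

2.258


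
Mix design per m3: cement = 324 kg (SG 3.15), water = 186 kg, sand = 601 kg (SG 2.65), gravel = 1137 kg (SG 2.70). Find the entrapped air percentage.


Vol cement = 324 / (3.15 * 1000) = 0.102857 m3
Vol water = 186 / 1000 = 0.186 m3
Vol sand = 601 / (2.65 * 1000) = 0.226792 m3
Vol gravel = 1137 / (2.70 * 1000) = 0.421111 m3
Total solid + water volume = 0.936761 m3
Air = (1 - 0.936761) * 100 = 6.32%

6.32


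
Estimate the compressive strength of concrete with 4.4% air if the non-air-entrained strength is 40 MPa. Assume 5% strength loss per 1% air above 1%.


Strength loss = (4.4 - 1) * 5 = 17.0%
f'c = 40 * (1 - 17.0/100)
= 33.2 MPa

33.2


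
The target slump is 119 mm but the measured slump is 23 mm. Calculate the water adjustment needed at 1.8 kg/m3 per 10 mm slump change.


Difference = 119 - 23 = 96 mm
Water adjustment = 96 * 1.8 / 10 = 17.3 kg/m3

17.3


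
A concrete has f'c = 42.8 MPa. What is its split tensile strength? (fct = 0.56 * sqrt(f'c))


fct = 0.56 * sqrt(42.8)
= 0.56 * 6.542
= 3.664 MPa

3.664


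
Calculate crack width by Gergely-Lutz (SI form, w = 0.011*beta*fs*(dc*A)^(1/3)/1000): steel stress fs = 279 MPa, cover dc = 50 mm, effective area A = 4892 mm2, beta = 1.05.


w = 0.011 * beta * fs * (dc * A)^(1/3) / 1000
= 0.011 * 1.05 * 279 * (50 * 4892)^(1/3) / 1000
= 0.202 mm

0.202


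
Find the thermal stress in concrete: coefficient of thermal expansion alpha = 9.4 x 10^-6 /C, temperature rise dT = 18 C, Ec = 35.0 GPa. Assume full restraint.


sigma = alpha * dT * Ec
= 9.4e-6 * 18 * 35.0 * 1000
= 5.922 MPa

5.922


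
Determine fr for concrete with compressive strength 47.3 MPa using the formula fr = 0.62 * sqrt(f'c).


fr = 0.62 * sqrt(47.3)
= 4.264 MPa

4.264


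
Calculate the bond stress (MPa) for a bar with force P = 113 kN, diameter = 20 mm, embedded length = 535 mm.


u = P / (pi * db * ld)
= 113 * 1000 / (pi * 20 * 535)
= 3.362 MPa

3.362


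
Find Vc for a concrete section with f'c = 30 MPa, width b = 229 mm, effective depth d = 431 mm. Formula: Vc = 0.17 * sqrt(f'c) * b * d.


Vc = 0.17 * sqrt(30) * 229 * 431 / 1000
= 91.9 kN

91.9


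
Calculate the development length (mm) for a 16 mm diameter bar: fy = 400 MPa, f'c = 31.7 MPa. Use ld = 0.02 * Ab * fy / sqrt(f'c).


Ab = pi * 16^2 / 4 = 201.062 mm2
ld = 0.02 * 201.062 * 400 / sqrt(31.7)
= 285.7 mm

285.7


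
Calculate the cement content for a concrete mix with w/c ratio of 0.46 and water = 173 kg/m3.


Cement = water / (w/c)
= 173 / 0.46
= 376.1 kg/m3

376.1


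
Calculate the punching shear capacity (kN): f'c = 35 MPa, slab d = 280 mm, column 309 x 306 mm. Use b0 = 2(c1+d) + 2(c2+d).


b0 = 2*(309 + 280) + 2*(306 + 280) = 2350 mm
Vc = 0.33 * sqrt(35) * 2350 * 280 / 1000
= 1284.62 kN

1284.62


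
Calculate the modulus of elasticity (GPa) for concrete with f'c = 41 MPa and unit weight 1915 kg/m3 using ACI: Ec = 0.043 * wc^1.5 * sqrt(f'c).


Ec = 0.043 * 1915^1.5 * sqrt(41) / 1000
= 23.07 GPa

23.07


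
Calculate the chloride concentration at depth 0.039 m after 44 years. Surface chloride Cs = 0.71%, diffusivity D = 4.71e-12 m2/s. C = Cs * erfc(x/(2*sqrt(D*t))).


t_seconds = 44 * 365.25 * 24 * 3600 = 1388534400.0 s
arg = 0.039 / (2 * sqrt(4.71e-12 * 1388534400.0))
= 0.2411
erfc(0.2411) = 0.7331
C = 0.71 * 0.7331 = 0.5205%

0.5205


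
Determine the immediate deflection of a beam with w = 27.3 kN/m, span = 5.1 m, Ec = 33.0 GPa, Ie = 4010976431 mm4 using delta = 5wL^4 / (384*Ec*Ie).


Convert: L = 5.1 m = 5100 mm, Ec = 33.0 GPa = 33000 MPa
delta = 5 * 27.3 * 5100^4 / (384 * 33000 * 4010976431)
= 1.82 mm

1.82


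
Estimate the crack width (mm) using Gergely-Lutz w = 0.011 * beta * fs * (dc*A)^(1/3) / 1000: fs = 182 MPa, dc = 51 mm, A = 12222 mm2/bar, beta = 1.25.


w = 0.011 * beta * fs * (dc * A)^(1/3) / 1000
= 0.011 * 1.25 * 182 * (51 * 12222)^(1/3) / 1000
= 0.214 mm

0.214


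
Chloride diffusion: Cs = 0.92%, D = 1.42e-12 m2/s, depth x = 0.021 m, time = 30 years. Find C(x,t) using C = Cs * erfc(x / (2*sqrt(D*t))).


t_seconds = 30 * 365.25 * 24 * 3600 = 946728000.0 s
arg = 0.021 / (2 * sqrt(1.42e-12 * 946728000.0))
= 0.2864
erfc(0.2864) = 0.6855
C = 0.92 * 0.6855 = 0.6306%

0.6306


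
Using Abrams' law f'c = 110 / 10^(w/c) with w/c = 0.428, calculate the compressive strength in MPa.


f'c = 110 / 10^0.428
= 110 / 2.679
= 41.06 MPa

41.06


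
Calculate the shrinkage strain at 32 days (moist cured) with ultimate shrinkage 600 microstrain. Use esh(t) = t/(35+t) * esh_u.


esh(32) = 32 / (35 + 32) * 600
= 32 / 67 * 600
= 286.6 microstrain

286.6


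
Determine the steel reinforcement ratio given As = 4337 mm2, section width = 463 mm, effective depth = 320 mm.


rho = As / (b * d)
= 4337 / (463 * 320)
= 0.0293

0.0293


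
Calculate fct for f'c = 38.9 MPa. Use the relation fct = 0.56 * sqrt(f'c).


fct = 0.56 * sqrt(38.9)
= 0.56 * 6.237
= 3.493 MPa

3.493


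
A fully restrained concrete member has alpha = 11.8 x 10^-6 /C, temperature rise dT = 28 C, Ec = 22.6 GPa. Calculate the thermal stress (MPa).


sigma = alpha * dT * Ec
= 11.8e-6 * 28 * 22.6 * 1000
= 7.467 MPa

7.467


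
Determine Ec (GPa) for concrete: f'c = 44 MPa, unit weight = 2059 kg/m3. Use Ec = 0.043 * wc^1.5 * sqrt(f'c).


Ec = 0.043 * 2059^1.5 * sqrt(44) / 1000
= 26.65 GPa

26.65


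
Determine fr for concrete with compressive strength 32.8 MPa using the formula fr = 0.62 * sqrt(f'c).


fr = 0.62 * sqrt(32.8)
= 3.551 MPa

3.551


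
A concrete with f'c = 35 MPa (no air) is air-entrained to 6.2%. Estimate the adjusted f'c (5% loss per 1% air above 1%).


Strength loss = (6.2 - 1) * 5 = 26.0%
f'c = 35 * (1 - 26.0/100)
= 25.9 MPa

25.9


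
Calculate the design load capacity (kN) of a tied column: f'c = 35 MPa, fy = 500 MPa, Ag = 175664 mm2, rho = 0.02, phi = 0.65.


Ast = rho * Ag = 0.02 * 175664 = 3513.28 mm2
phi*Pn = 0.65 * 0.80 * (0.85 * 35 * (175664 - 3513.28) + 500 * 3513.28) / 1000
= 3576.62 kN

3576.62


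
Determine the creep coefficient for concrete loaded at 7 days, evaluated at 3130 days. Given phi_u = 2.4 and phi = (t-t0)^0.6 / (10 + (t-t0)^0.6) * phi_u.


dt = 3130 - 7 = 3123
phi = 3123^0.6 / (10 + 3123^0.6) * 2.4
= 2.222

2.222


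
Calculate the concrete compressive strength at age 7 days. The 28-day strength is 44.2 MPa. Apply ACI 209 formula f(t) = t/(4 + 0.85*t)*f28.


f(7) = 7 / (4 + 0.85 * 7) * 44.2
= 7 / 9.95 * 44.2
= 31.1 MPa

31.1


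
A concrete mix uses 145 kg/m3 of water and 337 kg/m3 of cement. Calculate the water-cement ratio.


w/c = water / cement
w/c = 145 / 337 = 0.43

0.43


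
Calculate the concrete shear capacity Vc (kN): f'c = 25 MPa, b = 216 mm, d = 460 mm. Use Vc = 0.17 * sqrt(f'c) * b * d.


Vc = 0.17 * sqrt(25) * 216 * 460 / 1000
= 84.46 kN

84.46


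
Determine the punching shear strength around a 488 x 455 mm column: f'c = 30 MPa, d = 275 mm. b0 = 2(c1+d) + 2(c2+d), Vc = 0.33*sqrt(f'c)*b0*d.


b0 = 2*(488 + 275) + 2*(455 + 275) = 2986 mm
Vc = 0.33 * sqrt(30) * 2986 * 275 / 1000
= 1484.22 kN

1484.22


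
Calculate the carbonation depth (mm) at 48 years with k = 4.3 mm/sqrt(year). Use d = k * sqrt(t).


depth = k * sqrt(t)
= 4.3 * sqrt(48)
= 29.79 mm

29.79


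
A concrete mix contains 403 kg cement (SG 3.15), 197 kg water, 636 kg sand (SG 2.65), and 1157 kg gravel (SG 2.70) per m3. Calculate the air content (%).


Vol cement = 403 / (3.15 * 1000) = 0.127937 m3
Vol water = 197 / 1000 = 0.197 m3
Vol sand = 636 / (2.65 * 1000) = 0.24 m3
Vol gravel = 1157 / (2.70 * 1000) = 0.428519 m3
Total solid + water volume = 0.993455 m3
Air = (1 - 0.993455) * 100 = 0.65%

0.65


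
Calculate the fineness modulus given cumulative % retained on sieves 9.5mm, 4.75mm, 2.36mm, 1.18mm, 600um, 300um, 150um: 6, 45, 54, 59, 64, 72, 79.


FM = sum(cumulative % retained) / 100
= 379 / 100
= 3.79

3.79


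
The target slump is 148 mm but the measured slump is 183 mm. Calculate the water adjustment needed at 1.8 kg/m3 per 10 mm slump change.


Difference = 148 - 183 = -35 mm
Water adjustment = -35 * 1.8 / 10 = -6.3 kg/m3

-6.3


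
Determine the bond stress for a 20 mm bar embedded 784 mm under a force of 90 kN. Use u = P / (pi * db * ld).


u = P / (pi * db * ld)
= 90 * 1000 / (pi * 20 * 784)
= 1.827 MPa

1.827


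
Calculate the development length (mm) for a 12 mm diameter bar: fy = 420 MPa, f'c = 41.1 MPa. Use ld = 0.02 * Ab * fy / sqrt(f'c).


Ab = pi * 12^2 / 4 = 113.097 mm2
ld = 0.02 * 113.097 * 420 / sqrt(41.1)
= 148.2 mm

148.2


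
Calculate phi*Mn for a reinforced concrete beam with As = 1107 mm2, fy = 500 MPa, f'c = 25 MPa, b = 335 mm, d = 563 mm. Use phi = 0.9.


a = As * fy / (0.85 * f'c * b)
= 1107 * 500 / (0.85 * 25 * 335)
= 77.7524 mm
Mn = As * fy * (d - a/2) / 10^6
= 290.1025 kN-m
phi*Mn = 0.9 * 290.1025 = 261.09 kN-m

261.09


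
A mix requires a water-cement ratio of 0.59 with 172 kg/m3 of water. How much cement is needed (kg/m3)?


Cement = water / (w/c)
= 172 / 0.59
= 291.5 kg/m3

291.5


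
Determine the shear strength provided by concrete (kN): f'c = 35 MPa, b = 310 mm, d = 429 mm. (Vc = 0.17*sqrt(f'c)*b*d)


Vc = 0.17 * sqrt(35) * 310 * 429 / 1000
= 133.75 kN

133.75


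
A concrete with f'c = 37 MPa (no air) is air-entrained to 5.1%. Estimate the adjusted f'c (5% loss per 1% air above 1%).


Strength loss = (5.1 - 1) * 5 = 20.5%
f'c = 37 * (1 - 20.5/100)
= 29.42 MPa

29.42


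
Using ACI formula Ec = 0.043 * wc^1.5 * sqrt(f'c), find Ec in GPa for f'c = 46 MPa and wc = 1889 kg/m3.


Ec = 0.043 * 1889^1.5 * sqrt(46) / 1000
= 23.94 GPa

23.94


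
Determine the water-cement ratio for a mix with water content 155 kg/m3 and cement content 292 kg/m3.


w/c = water / cement
w/c = 155 / 292 = 0.531

0.531


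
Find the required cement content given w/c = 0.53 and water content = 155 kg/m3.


Cement = water / (w/c)
= 155 / 0.53
= 292.5 kg/m3

292.5


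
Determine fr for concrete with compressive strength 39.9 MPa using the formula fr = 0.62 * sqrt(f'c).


fr = 0.62 * sqrt(39.9)
= 3.916 MPa

3.916


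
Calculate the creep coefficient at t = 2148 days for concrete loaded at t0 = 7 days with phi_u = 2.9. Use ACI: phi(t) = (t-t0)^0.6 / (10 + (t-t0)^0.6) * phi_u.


dt = 2148 - 7 = 2141
phi = 2141^0.6 / (10 + 2141^0.6) * 2.9
= 2.635

2.635


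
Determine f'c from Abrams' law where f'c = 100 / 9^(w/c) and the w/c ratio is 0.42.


f'c = 100 / 9^0.42
= 100 / 2.516
= 39.74 MPa

39.74


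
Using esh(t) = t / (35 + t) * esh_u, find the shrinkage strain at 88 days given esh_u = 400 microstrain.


esh(88) = 88 / (35 + 88) * 400
= 88 / 123 * 400
= 286.2 microstrain

286.2


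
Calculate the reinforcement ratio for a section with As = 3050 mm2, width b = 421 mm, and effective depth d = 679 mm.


rho = As / (b * d)
= 3050 / (421 * 679)
= 0.0107

0.0107


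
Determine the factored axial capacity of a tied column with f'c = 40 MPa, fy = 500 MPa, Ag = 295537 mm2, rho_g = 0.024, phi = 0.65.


Ast = rho * Ag = 0.024 * 295537 = 7092.888 mm2
phi*Pn = 0.65 * 0.80 * (0.85 * 40 * (295537 - 7092.888) + 500 * 7092.888) / 1000
= 6943.84 kN

6943.84


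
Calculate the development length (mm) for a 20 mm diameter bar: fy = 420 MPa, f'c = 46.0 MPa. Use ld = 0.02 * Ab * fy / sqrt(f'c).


Ab = pi * 20^2 / 4 = 314.159 mm2
ld = 0.02 * 314.159 * 420 / sqrt(46.0)
= 389.1 mm

389.1


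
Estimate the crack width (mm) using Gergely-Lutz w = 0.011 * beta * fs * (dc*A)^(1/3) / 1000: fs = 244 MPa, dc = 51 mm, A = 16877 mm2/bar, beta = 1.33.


w = 0.011 * beta * fs * (dc * A)^(1/3) / 1000
= 0.011 * 1.33 * 244 * (51 * 16877)^(1/3) / 1000
= 0.34 mm

0.34


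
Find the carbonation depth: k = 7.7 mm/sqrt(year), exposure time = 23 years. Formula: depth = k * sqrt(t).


depth = k * sqrt(t)
= 7.7 * sqrt(23)
= 36.93 mm

36.93


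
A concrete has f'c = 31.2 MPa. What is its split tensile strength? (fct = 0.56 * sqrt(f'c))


fct = 0.56 * sqrt(31.2)
= 0.56 * 5.586
= 3.128 MPa

3.128


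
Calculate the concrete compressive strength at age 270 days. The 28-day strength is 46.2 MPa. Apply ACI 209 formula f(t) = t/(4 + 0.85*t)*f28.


f(270) = 270 / (4 + 0.85 * 270) * 46.2
= 270 / 233.5 * 46.2
= 53.42 MPa

53.42


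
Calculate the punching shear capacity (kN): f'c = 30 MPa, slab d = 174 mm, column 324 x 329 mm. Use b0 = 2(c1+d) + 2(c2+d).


b0 = 2*(324 + 174) + 2*(329 + 174) = 2002 mm
Vc = 0.33 * sqrt(30) * 2002 * 174 / 1000
= 629.63 kN

629.63


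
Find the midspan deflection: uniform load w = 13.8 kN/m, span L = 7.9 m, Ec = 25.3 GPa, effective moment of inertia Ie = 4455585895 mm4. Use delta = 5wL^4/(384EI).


Convert: L = 7.9 m = 7900 mm, Ec = 25.3 GPa = 25300 MPa
delta = 5 * 13.8 * 7900^4 / (384 * 25300 * 4455585895)
= 6.21 mm

6.21


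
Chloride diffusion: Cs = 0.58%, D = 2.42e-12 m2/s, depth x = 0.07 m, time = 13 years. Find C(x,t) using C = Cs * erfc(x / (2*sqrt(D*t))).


t_seconds = 13 * 365.25 * 24 * 3600 = 410248800.0 s
arg = 0.07 / (2 * sqrt(2.42e-12 * 410248800.0))
= 1.1108
erfc(1.1108) = 0.1162
C = 0.58 * 0.1162 = 0.0674%

0.0674


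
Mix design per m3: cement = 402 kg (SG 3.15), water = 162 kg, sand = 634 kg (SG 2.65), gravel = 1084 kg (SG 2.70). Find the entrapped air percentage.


Vol cement = 402 / (3.15 * 1000) = 0.127619 m3
Vol water = 162 / 1000 = 0.162 m3
Vol sand = 634 / (2.65 * 1000) = 0.239245 m3
Vol gravel = 1084 / (2.70 * 1000) = 0.401481 m3
Total solid + water volume = 0.930346 m3
Air = (1 - 0.930346) * 100 = 6.97%

6.97


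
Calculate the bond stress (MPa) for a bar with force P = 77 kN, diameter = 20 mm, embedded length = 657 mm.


u = P / (pi * db * ld)
= 77 * 1000 / (pi * 20 * 657)
= 1.865 MPa

1.865


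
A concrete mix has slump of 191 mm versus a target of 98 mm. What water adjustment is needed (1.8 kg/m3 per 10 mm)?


Difference = 98 - 191 = -93 mm
Water adjustment = -93 * 1.8 / 10 = -16.7 kg/m3

-16.7


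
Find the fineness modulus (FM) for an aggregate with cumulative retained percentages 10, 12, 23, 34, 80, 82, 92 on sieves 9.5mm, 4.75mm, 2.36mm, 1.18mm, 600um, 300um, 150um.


FM = sum(cumulative % retained) / 100
= 333 / 100
= 3.33

3.33


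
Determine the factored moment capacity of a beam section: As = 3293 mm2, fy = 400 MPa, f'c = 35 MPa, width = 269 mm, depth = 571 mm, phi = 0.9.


a = As * fy / (0.85 * f'c * b)
= 3293 * 400 / (0.85 * 35 * 269)
= 164.5934 mm
Mn = As * fy * (d - a/2) / 10^6
= 643.72 kN-m
phi*Mn = 0.9 * 643.72 = 579.35 kN-m

579.35


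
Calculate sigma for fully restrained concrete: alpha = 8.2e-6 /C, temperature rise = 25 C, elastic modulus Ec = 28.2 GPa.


sigma = alpha * dT * Ec
= 8.2e-6 * 25 * 28.2 * 1000
= 5.781 MPa

5.781


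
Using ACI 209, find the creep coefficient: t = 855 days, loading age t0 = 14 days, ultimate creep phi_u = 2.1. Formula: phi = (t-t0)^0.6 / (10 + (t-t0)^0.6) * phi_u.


dt = 855 - 14 = 841
phi = 841^0.6 / (10 + 841^0.6) * 2.1
= 1.786

1.786


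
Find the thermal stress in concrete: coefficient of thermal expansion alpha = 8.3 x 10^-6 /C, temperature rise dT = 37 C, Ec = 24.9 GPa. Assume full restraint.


sigma = alpha * dT * Ec
= 8.3e-6 * 37 * 24.9 * 1000
= 7.647 MPa

7.647


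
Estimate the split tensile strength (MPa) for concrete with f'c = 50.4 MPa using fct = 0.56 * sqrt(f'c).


fct = 0.56 * sqrt(50.4)
= 0.56 * 7.099
= 3.976 MPa

3.976


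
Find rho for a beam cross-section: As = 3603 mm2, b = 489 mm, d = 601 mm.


rho = As / (b * d)
= 3603 / (489 * 601)
= 0.0123

0.0123


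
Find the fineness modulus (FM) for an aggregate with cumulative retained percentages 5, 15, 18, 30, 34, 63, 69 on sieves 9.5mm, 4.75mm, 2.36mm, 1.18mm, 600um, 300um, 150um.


FM = sum(cumulative % retained) / 100
= 234 / 100
= 2.34

2.34


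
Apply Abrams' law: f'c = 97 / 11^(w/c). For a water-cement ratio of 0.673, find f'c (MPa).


f'c = 97 / 11^0.673
= 97 / 5.022
= 19.32 MPa

19.32


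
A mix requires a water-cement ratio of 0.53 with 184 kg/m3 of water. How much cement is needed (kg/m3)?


Cement = water / (w/c)
= 184 / 0.53
= 347.2 kg/m3

347.2


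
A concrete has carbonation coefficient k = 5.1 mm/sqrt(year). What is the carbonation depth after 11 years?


depth = k * sqrt(t)
= 5.1 * sqrt(11)
= 16.91 mm

16.91


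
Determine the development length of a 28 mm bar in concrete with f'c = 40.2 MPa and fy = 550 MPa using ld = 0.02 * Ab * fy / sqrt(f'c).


Ab = pi * 28^2 / 4 = 615.752 mm2
ld = 0.02 * 615.752 * 550 / sqrt(40.2)
= 1068.3 mm

1068.3


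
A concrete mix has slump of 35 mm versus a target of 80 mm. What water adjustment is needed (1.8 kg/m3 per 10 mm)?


Difference = 80 - 35 = 45 mm
Water adjustment = 45 * 1.8 / 10 = 8.1 kg/m3

8.1


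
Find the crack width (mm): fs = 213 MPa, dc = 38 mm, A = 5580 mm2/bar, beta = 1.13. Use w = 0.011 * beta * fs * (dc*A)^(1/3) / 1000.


w = 0.011 * beta * fs * (dc * A)^(1/3) / 1000
= 0.011 * 1.13 * 213 * (38 * 5580)^(1/3) / 1000
= 0.158 mm

0.158


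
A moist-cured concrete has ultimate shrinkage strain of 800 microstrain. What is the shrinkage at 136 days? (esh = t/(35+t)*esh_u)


esh(136) = 136 / (35 + 136) * 800
= 136 / 171 * 800
= 636.3 microstrain

636.3


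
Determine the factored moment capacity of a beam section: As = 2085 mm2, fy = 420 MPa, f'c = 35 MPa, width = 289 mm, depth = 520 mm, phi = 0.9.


a = As * fy / (0.85 * f'c * b)
= 2085 * 420 / (0.85 * 35 * 289)
= 101.8522 mm
Mn = As * fy * (d - a/2) / 10^6
= 410.768 kN-m
phi*Mn = 0.9 * 410.768 = 369.69 kN-m

369.69


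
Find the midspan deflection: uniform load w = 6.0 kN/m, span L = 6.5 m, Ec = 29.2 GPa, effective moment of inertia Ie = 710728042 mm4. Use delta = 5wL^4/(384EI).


Convert: L = 6.5 m = 6500 mm, Ec = 29.2 GPa = 29200 MPa
delta = 5 * 6.0 * 6500^4 / (384 * 29200 * 710728042)
= 6.72 mm

6.72


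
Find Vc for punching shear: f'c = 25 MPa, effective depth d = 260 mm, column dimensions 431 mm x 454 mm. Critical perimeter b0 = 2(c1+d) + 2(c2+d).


b0 = 2*(431 + 260) + 2*(454 + 260) = 2810 mm
Vc = 0.33 * sqrt(25) * 2810 * 260 / 1000
= 1205.49 kN

1205.49


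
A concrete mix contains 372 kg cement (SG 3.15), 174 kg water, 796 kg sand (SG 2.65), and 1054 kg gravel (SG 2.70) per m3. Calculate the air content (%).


Vol cement = 372 / (3.15 * 1000) = 0.118095 m3
Vol water = 174 / 1000 = 0.174 m3
Vol sand = 796 / (2.65 * 1000) = 0.300377 m3
Vol gravel = 1054 / (2.70 * 1000) = 0.39037 m3
Total solid + water volume = 0.982843 m3
Air = (1 - 0.982843) * 100 = 1.72%

1.72


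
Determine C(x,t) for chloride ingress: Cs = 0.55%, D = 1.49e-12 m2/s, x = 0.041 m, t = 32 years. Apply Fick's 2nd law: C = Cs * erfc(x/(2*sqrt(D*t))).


t_seconds = 32 * 365.25 * 24 * 3600 = 1009843200.0 s
arg = 0.041 / (2 * sqrt(1.49e-12 * 1009843200.0))
= 0.5285
erfc(0.5285) = 0.4548
C = 0.55 * 0.4548 = 0.2502%

0.2502


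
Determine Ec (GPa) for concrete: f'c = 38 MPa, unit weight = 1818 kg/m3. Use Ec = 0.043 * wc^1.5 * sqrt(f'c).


Ec = 0.043 * 1818^1.5 * sqrt(38) / 1000
= 20.55 GPa

20.55


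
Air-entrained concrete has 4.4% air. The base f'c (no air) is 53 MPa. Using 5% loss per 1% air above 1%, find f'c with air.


Strength loss = (4.4 - 1) * 5 = 17.0%
f'c = 53 * (1 - 17.0/100)
= 43.99 MPa

43.99


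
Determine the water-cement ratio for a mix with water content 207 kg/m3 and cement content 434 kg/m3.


w/c = water / cement
w/c = 207 / 434 = 0.477

0.477


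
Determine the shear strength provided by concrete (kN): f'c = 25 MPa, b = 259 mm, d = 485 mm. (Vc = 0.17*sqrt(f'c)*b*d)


Vc = 0.17 * sqrt(25) * 259 * 485 / 1000
= 106.77 kN

106.77


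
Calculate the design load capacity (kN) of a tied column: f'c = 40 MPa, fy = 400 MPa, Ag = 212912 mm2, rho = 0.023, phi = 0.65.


Ast = rho * Ag = 0.023 * 212912 = 4896.976 mm2
phi*Pn = 0.65 * 0.80 * (0.85 * 40 * (212912 - 4896.976) + 400 * 4896.976) / 1000
= 4696.28 kN

4696.28


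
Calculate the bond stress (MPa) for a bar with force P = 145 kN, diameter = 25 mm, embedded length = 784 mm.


u = P / (pi * db * ld)
= 145 * 1000 / (pi * 25 * 784)
= 2.355 MPa

2.355


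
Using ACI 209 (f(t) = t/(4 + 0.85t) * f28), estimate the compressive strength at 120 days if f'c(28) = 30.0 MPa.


f(120) = 120 / (4 + 0.85 * 120) * 30.0
= 120 / 106.0 * 30.0
= 33.96 MPa

33.96


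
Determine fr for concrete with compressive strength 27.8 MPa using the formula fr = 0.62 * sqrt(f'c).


fr = 0.62 * sqrt(27.8)
= 3.269 MPa

3.269


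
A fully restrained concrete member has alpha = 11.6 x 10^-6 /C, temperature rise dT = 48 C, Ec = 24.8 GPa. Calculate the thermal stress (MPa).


sigma = alpha * dT * Ec
= 11.6e-6 * 48 * 24.8 * 1000
= 13.809 MPa

13.809


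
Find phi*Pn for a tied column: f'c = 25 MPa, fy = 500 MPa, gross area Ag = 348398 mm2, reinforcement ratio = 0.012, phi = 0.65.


Ast = rho * Ag = 0.012 * 348398 = 4180.776 mm2
phi*Pn = 0.65 * 0.80 * (0.85 * 25 * (348398 - 4180.776) + 500 * 4180.776) / 1000
= 4890.6 kN

4890.6


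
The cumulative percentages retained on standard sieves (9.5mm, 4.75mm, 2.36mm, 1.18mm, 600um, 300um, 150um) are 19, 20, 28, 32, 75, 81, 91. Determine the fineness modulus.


FM = sum(cumulative % retained) / 100
= 346 / 100
= 3.46

3.46


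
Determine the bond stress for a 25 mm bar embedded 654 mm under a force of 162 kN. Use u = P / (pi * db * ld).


u = P / (pi * db * ld)
= 162 * 1000 / (pi * 25 * 654)
= 3.154 MPa

3.154


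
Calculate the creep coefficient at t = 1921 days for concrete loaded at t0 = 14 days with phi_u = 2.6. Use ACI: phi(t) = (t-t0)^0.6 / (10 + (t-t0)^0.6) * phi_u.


dt = 1921 - 14 = 1907
phi = 1907^0.6 / (10 + 1907^0.6) * 2.6
= 2.347

2.347


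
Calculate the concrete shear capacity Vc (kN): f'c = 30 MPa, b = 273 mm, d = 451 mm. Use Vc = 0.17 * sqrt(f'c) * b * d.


Vc = 0.17 * sqrt(30) * 273 * 451 / 1000
= 114.64 kN

114.64


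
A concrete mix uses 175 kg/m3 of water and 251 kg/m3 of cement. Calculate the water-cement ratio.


w/c = water / cement
w/c = 175 / 251 = 0.697

0.697


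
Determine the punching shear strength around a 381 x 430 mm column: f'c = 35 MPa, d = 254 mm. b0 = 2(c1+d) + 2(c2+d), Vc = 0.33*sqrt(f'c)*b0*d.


b0 = 2*(381 + 254) + 2*(430 + 254) = 2638 mm
Vc = 0.33 * sqrt(35) * 2638 * 254 / 1000
= 1308.15 kN

1308.15


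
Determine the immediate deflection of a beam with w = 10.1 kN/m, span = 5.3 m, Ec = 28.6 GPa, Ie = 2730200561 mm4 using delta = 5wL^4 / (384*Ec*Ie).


Convert: L = 5.3 m = 5300 mm, Ec = 28.6 GPa = 28600 MPa
delta = 5 * 10.1 * 5300^4 / (384 * 28600 * 2730200561)
= 1.33 mm

1.33


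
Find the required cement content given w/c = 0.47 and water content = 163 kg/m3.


Cement = water / (w/c)
= 163 / 0.47
= 346.8 kg/m3

346.8


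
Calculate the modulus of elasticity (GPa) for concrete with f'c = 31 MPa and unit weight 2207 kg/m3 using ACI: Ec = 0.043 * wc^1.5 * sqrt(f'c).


Ec = 0.043 * 2207^1.5 * sqrt(31) / 1000
= 24.82 GPa

24.82


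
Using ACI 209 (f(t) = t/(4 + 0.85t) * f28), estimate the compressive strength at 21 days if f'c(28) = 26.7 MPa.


f(21) = 21 / (4 + 0.85 * 21) * 26.7
= 21 / 21.85 * 26.7
= 25.66 MPa

25.66


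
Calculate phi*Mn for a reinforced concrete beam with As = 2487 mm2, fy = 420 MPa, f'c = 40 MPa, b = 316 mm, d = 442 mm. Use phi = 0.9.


a = As * fy / (0.85 * f'c * b)
= 2487 * 420 / (0.85 * 40 * 316)
= 97.2208 mm
Mn = As * fy * (d - a/2) / 10^6
= 410.9112 kN-m
phi*Mn = 0.9 * 410.9112 = 369.82 kN-m

369.82


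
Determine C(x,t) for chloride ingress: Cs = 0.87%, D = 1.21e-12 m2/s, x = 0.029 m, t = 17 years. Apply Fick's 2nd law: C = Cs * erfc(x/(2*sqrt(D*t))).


t_seconds = 17 * 365.25 * 24 * 3600 = 536479200.0 s
arg = 0.029 / (2 * sqrt(1.21e-12 * 536479200.0))
= 0.5691
erfc(0.5691) = 0.4209
C = 0.87 * 0.4209 = 0.3662%

0.3662


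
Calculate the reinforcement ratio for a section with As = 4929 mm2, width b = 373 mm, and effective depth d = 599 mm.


rho = As / (b * d)
= 4929 / (373 * 599)
= 0.0221

0.0221


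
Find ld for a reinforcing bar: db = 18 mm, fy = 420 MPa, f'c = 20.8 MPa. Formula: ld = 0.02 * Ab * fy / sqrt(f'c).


Ab = pi * 18^2 / 4 = 254.469 mm2
ld = 0.02 * 254.469 * 420 / sqrt(20.8)
= 468.7 mm

468.7


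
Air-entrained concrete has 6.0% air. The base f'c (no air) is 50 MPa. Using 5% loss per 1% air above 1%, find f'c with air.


Strength loss = (6.0 - 1) * 5 = 25.0%
f'c = 50 * (1 - 25.0/100)
= 37.5 MPa

37.5


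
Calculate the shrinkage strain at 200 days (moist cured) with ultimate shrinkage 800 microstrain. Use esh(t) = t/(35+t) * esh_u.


esh(200) = 200 / (35 + 200) * 800
= 200 / 235 * 800
= 680.9 microstrain

680.9


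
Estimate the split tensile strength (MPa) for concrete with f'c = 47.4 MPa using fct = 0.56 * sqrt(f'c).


fct = 0.56 * sqrt(47.4)
= 0.56 * 6.885
= 3.855 MPa

3.855


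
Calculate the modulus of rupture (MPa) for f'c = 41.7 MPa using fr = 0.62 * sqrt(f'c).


fr = 0.62 * sqrt(41.7)
= 4.004 MPa

4.004


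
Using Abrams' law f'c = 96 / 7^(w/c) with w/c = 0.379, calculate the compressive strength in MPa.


f'c = 96 / 7^0.379
= 96 / 2.091
= 45.92 MPa

45.92


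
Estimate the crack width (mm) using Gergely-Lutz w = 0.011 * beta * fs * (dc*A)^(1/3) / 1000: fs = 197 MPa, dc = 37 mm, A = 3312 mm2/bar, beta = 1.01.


w = 0.011 * beta * fs * (dc * A)^(1/3) / 1000
= 0.011 * 1.01 * 197 * (37 * 3312)^(1/3) / 1000
= 0.109 mm

0.109


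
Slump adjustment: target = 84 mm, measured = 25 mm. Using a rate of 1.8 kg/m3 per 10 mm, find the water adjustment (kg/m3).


Difference = 84 - 25 = 59 mm
Water adjustment = 59 * 1.8 / 10 = 10.6 kg/m3

10.6


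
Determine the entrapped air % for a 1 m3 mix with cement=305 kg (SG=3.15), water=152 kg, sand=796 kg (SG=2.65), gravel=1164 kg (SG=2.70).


Vol cement = 305 / (3.15 * 1000) = 0.096825 m3
Vol water = 152 / 1000 = 0.152 m3
Vol sand = 796 / (2.65 * 1000) = 0.300377 m3
Vol gravel = 1164 / (2.70 * 1000) = 0.431111 m3
Total solid + water volume = 0.980314 m3
Air = (1 - 0.980314) * 100 = 1.97%

1.97
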